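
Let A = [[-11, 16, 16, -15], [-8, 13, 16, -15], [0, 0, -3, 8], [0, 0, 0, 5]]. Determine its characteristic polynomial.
χ_A(x) = (x - 5)^2(x + 3)^2

xI - A = [[x + 11, -16, -16, 15], [8, x - 13, -16, 15], [0, 0, x + 3, -8], [0, 0, 0, x - 5]].

Expanding det(xI - A) along the first row:
det(xI - A) = + (x + 11)·det([[x - 13, -16, 15], [0, x + 3, -8], [0, 0, x - 5]]) - (-16)·det([[8, -16, 15], [0, x + 3, -8], [0, 0, x - 5]]) + (-16)·det([[8, x - 13, 15], [0, 0, -8], [0, 0, x - 5]]) - (15)·det([[8, x - 13, -16], [0, 0, x + 3], [0, 0, 0]]).

Evaluating gives χ_A(x) = x^4 - 4x^3 - 26x^2 + 60x + 225 = (x - 5)^2(x + 3)^2.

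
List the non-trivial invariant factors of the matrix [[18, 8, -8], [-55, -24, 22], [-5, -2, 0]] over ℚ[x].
x + 2, (x + 2)^2

The Jordan structure of A has elementary divisors (x + 2)^2, (x + 2). Arranging the block sizes at each eigenvalue in decreasing order and taking row products gives the invariant factors.

Invariant factors (smallest first, each dividing the next): x + 2, (x + 2)^2.

Check: the last factor (x + 2)^2 is the minimal polynomial, and the product (x + 2)^3 is the characteristic polynomial.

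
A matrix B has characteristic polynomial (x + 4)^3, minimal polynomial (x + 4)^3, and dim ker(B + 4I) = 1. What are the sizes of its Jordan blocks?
Jordan blocks: (-4, 3)

λ = -4: algebraic multiplicity 3 (exponent in χ_B), largest block size 3 (exponent in m_B), 1 block (geometric multiplicity). This forces block sizes [3].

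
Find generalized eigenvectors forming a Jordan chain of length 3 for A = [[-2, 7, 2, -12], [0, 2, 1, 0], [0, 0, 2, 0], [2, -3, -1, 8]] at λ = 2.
v_1 = [[-5, 0, 1, 2]]^T, v_2 = [[-2, 1, 0, 1]]^T, v_3 = [[3, 0, 0, -1]]^T

We seek v_1 ∈ ker((A - 2I)^3) \ ker((A - 2I)^2), then set v_{i+1} = (A - 2I) v_i.

One such chain is v_1 = [[-5, 0, 1, 2]]^T, v_2 = [[-2, 1, 0, 1]]^T, v_3 = [[3, 0, 0, -1]]^T. Check: (A - 2I) v_3 = [[0, 0, 0, 0]]^T = 0.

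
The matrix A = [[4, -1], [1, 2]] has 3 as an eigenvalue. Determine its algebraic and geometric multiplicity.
The characteristic polynomial is (x - 3)^2, so the factor x - 3 appears with exponent 2: the algebraic multiplicity is 2.

rank(A - 3I) = 1, so the eigenspace has dimension 2 - 1 = 1: the geometric multiplicity is 1.

Since 1 < 2, A is not diagonalizable.

algebraic multiplicity 2, geometric multiplicity 1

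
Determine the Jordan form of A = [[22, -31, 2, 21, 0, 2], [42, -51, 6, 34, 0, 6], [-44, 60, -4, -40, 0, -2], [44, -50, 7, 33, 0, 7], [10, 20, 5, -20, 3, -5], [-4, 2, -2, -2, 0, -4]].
The characteristic polynomial is det(xI - A) = (x - 3)^2(x + 1)(x + 2)^3, so the eigenvalues are -2 (algebraic multiplicity 3), -1 (algebraic multiplicity 1), 3 (algebraic multiplicity 2).

For λ = -2: rank(A + 2I) = 4, rank((A + 2I)^2) = 3. The eigenspace has dimension 6 - 4 = 2, so there are 2 Jordan blocks; the rank sequence gives block sizes [2, 1].

For λ = -1: algebraic multiplicity 1 gives one 1×1 block.

For λ = 3: rank(A - 3I) = 4. The eigenspace has dimension 6 - 4 = 2, so there are 2 Jordan blocks; the rank sequence gives block sizes [1, 1].

Assembling the blocks gives the Jordan form J above.

J = [[-2, 1, 0, 0, 0, 0], [0, -2, 0, 0, 0, 0], [0, 0, -2, 0, 0, 0], [0, 0, 0, -1, 0, 0], [0, 0, 0, 0, 3, 0], [0, 0, 0, 0, 0, 3]]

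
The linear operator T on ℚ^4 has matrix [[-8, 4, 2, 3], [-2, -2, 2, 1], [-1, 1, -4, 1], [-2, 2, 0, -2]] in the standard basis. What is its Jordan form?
J = [[-4, 1, 0, 0], [0, -4, 0, 0], [0, 0, -4, 1], [0, 0, 0, -4]]

The characteristic polynomial is det(xI - A) = (x + 4)^4, so the eigenvalues are -4 (algebraic multiplicity 4).

For λ = -4: rank(A + 4I) = 2, rank((A + 4I)^2) = 0. The eigenspace has dimension 4 - 2 = 2, so there are 2 Jordan blocks; the rank sequence gives block sizes [2, 2].

Assembling the blocks gives the Jordan form J above.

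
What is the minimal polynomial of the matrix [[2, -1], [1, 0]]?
m_A(x) = (x - 1)^2

The characteristic polynomial factors as (x - 1)^2. The minimal polynomial is ∏(x - λ)^{k_λ} where k_λ is the size of the largest Jordan block at λ.

For λ = 1: rank(A - I) = 1, and the largest Jordan block has size 2 (the smallest k with rank((A - I)^k) = rank((A - I)^(k+1))).

So m_A(x) = (x - 1)^2.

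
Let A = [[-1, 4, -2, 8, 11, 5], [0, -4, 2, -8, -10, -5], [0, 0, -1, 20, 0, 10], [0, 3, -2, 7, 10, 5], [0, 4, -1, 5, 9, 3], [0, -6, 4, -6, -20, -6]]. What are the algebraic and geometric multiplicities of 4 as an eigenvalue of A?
The characteristic polynomial is (x - 4)^2(x + 1)^4, so the factor x - 4 appears with exponent 2: the algebraic multiplicity is 2.

rank(A - 4I) = 5, so the eigenspace has dimension 6 - 5 = 1: the geometric multiplicity is 1.

Since 1 < 2, A is not diagonalizable.

algebraic multiplicity 2, geometric multiplicity 1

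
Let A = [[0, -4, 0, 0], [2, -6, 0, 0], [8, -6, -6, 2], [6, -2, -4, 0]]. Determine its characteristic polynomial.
xI - A = [[x, 4, 0, 0], [-2, x + 6, 0, 0], [-8, 6, x + 6, -2], [-6, 2, 4, x]].

Expanding det(xI - A) along the first row:
det(xI - A) = + (x)·det([[x + 6, 0, 0], [6, x + 6, -2], [2, 4, x]]) - (4)·det([[-2, 0, 0], [-8, x + 6, -2], [-6, 4, x]]) + (0)·det([[-2, x + 6, 0], [-8, 6, -2], [-6, 2, x]]) - (0)·det([[-2, x + 6, 0], [-8, 6, x + 6], [-6, 2, 4]]).

Evaluating gives χ_A(x) = x^4 + 12x^3 + 52x^2 + 96x + 64 = (x + 2)^2(x + 4)^2.

χ_A(x) = (x + 2)^2(x + 4)^2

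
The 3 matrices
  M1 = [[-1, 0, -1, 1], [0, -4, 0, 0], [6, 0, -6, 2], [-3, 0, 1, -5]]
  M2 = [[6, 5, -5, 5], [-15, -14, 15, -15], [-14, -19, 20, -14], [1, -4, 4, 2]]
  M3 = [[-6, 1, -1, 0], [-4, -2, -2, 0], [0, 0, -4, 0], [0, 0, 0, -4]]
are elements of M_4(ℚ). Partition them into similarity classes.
Characteristic polynomials: χ_{M1} = (x + 4)^4, χ_{M2} = (x - 6)^2(x - 1)^2, χ_{M3} = (x + 4)^4.

{M1, M3}: invariant factors x + 4, x + 4, (x + 4)^2.

{M2}: invariant factors x - 1, (x - 6)^2(x - 1).

Matrices are similar if and only if their invariant-factor lists agree; the partition into similarity classes is {M1, M3}, {M2}.

2 classes: {M1, M3}, {M2}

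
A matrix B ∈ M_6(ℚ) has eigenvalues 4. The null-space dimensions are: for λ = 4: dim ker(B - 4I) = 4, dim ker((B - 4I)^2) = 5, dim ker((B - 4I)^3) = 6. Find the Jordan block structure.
λ = 4: successive nullity increments [4, 1, 1] count blocks of size ≥ k; block sizes are [3, 1, 1, 1].

Jordan blocks: (4, 3), (4, 1), (4, 1), (4, 1)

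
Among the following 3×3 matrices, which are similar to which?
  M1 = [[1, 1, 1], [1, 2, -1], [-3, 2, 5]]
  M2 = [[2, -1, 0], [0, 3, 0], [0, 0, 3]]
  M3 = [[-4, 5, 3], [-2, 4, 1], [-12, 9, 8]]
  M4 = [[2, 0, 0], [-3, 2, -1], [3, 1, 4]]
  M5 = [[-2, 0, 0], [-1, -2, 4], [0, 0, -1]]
Characteristic polynomials: χ_{M1} = (x - 3)^2(x - 2), χ_{M2} = (x - 3)^2(x - 2), χ_{M3} = (x - 3)^2(x - 2), χ_{M4} = (x - 3)^2(x - 2), χ_{M5} = (x + 1)(x + 2)^2.

{M1, M3, M4}: invariant factors (x - 3)^2(x - 2).

{M2}: invariant factors x - 3, (x - 3)(x - 2).

{M5}: invariant factors (x + 1)(x + 2)^2.

Matrices are similar if and only if their invariant-factor lists agree; the partition into similarity classes is {M1, M3, M4}, {M2}, {M5}.

3 classes: {M1, M3, M4}, {M2}, {M5}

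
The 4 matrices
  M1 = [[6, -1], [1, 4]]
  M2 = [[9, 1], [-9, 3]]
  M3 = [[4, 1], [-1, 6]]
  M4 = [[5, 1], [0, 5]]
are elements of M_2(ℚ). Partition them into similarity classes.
Characteristic polynomials: χ_{M1} = (x - 5)^2, χ_{M2} = (x - 6)^2, χ_{M3} = (x - 5)^2, χ_{M4} = (x - 5)^2.

{M1, M3, M4}: invariant factors (x - 5)^2.

{M2}: invariant factors (x - 6)^2.

Matrices are similar if and only if their invariant-factor lists agree; the partition into similarity classes is {M1, M3, M4}, {M2}.

2 classes: {M1, M3, M4}, {M2}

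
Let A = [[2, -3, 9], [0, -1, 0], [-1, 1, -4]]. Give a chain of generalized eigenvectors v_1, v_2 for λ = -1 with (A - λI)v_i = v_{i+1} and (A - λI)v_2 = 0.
We seek v_1 ∈ ker((A + I)^2) \ ker(A + I), then set v_{i+1} = (A + I) v_i.

One such chain is v_1 = [[0, 1, 0]]^T, v_2 = [[-3, 0, 1]]^T. Check: (A + I) v_2 = [[0, 0, 0]]^T = 0.

v_1 = [[0, 1, 0]]^T, v_2 = [[-3, 0, 1]]^T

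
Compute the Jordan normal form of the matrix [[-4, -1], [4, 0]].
The characteristic polynomial is det(xI - A) = (x + 2)^2, so the eigenvalues are -2 (algebraic multiplicity 2).

For λ = -2: rank(A + 2I) = 1, rank((A + 2I)^2) = 0. The eigenspace has dimension 2 - 1 = 1, so there is 1 Jordan block; the rank sequence gives block sizes [2].

Assembling the blocks gives the Jordan form J above.

J = [[-2, 1], [0, -2]]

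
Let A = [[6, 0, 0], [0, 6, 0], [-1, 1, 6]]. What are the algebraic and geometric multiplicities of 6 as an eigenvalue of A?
The characteristic polynomial is (x - 6)^3, so the factor x - 6 appears with exponent 3: the algebraic multiplicity is 3.

rank(A - 6I) = 1, so the eigenspace has dimension 3 - 1 = 2: the geometric multiplicity is 2.

Since 2 < 3, A is not diagonalizable.

algebraic multiplicity 3, geometric multiplicity 2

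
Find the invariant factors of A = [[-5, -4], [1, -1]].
(x + 3)^2

The Jordan structure of A has elementary divisors (x + 3)^2. Arranging the block sizes at each eigenvalue in decreasing order and taking row products gives the invariant factors.

Invariant factors (smallest first, each dividing the next): (x + 3)^2.

Check: the last factor (x + 3)^2 is the minimal polynomial, and the product (x + 3)^2 is the characteristic polynomial.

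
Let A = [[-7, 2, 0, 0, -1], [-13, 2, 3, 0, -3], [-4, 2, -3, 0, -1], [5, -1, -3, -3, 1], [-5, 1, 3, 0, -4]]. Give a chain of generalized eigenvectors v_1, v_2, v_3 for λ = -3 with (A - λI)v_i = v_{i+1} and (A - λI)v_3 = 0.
v_1 = [[0, 2, 1, 1, 4]]^T, v_2 = [[0, 1, 0, -1, 1]]^T, v_3 = [[1, 2, 1, 0, 0]]^T

We seek v_1 ∈ ker((A + 3I)^3) \ ker((A + 3I)^2), then set v_{i+1} = (A + 3I) v_i.

One such chain is v_1 = [[0, 2, 1, 1, 4]]^T, v_2 = [[0, 1, 0, -1, 1]]^T, v_3 = [[1, 2, 1, 0, 0]]^T. Check: (A + 3I) v_3 = [[0, 0, 0, 0, 0]]^T = 0.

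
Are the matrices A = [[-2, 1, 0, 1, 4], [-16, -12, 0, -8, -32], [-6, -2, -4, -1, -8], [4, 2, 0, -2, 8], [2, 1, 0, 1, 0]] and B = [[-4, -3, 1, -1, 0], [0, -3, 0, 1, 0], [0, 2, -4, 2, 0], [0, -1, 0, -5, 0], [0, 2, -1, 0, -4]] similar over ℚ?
Yes.

Two matrices over a field are similar if and only if they have the same invariant factors.

Both A and B have characteristic polynomial (x + 4)^5 and minimal polynomial (x + 4)^2. Computing further, both have invariant factors x + 4, (x + 4)^2, (x + 4)^2. Hence A and B are similar.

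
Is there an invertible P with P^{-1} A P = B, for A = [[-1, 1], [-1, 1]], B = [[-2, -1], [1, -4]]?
trace(A) = 0 but trace(B) = -6. The trace is a similarity invariant, so A and B are not similar.

No.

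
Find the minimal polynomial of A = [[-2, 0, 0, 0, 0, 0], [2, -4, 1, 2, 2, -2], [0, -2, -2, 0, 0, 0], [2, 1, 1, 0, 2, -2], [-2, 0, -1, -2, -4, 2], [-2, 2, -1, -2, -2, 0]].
m_A(x) = (x + 2)^3

The characteristic polynomial factors as (x + 2)^6. The minimal polynomial is ∏(x - λ)^{k_λ} where k_λ is the size of the largest Jordan block at λ.

For λ = -2: rank(A + 2I) = 2, and the largest Jordan block has size 3 (the smallest k with rank((A + 2I)^k) = rank((A + 2I)^(k+1))).

So m_A(x) = (x + 2)^3.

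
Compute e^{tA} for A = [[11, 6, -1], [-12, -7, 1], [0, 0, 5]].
e^{tA} = [[(2*e^{6*t} - 1)*e^{-t}, (e^{6*t} - 1)*e^{-t}, -t*e^{5*t}], [2*(1 - e^{6*t})*e^{-t}, (2 - e^{6*t})*e^{-t}, t*e^{5*t}], [0, 0, e^{5*t}]]

A has Jordan form J = [[-1, 0, 0], [0, 5, 1], [0, 0, 5]] with A = PJP^{-1}, so e^{tA} = P e^{tJ} P^{-1}.

For a Jordan block J_k(λ), e^{tJ_k(λ)} = e^{λt} · (I + tN + t^2 N^2/2! + ... + t^{k-1} N^{k-1}/(k-1)!) where N is the nilpotent superdiagonal part.

Assembling the blocks and conjugating back gives the entries of e^{tA} as shown above.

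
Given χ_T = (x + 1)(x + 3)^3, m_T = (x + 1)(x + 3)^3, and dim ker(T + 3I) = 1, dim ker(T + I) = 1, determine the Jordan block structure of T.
Jordan blocks: (-3, 3), (-1, 1)

λ = -3: algebraic multiplicity 3 (exponent in χ_T), largest block size 3 (exponent in m_T), 1 block (geometric multiplicity). This forces block sizes [3].
λ = -1: algebraic multiplicity 1 (exponent in χ_T), largest block size 1 (exponent in m_T), 1 block (geometric multiplicity). This forces block sizes [1].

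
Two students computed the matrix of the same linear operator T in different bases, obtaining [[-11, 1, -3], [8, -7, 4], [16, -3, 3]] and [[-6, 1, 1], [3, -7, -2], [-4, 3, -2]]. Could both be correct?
Two matrices over a field are similar if and only if they have the same invariant factors.

Both A and B have characteristic polynomial (x + 5)^3 and minimal polynomial (x + 5)^3. Computing further, both have invariant factors (x + 5)^3. Hence A and B are similar.

Yes.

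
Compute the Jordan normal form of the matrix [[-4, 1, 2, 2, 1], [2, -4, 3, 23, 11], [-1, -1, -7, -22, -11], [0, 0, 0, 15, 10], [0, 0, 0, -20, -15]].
J = [[-5, 1, 0, 0, 0], [0, -5, 1, 0, 0], [0, 0, -5, 0, 0], [0, 0, 0, -5, 0], [0, 0, 0, 0, 5]]

The characteristic polynomial is det(xI - A) = (x - 5)(x + 5)^4, so the eigenvalues are -5 (algebraic multiplicity 4), 5 (algebraic multiplicity 1).

For λ = -5: rank(A + 5I) = 3, rank((A + 5I)^2) = 2, rank((A + 5I)^3) = 1. The eigenspace has dimension 5 - 3 = 2, so there are 2 Jordan blocks; the rank sequence gives block sizes [3, 1].

For λ = 5: algebraic multiplicity 1 gives one 1×1 block.

Assembling the blocks gives the Jordan form J above.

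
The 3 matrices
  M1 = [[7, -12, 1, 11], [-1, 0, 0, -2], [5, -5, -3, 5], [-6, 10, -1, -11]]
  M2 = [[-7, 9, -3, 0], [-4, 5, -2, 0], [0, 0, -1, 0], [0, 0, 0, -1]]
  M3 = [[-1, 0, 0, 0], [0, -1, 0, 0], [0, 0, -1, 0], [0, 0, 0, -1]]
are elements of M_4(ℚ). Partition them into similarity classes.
3 classes: {M1}, {M2}, {M3}

Characteristic polynomials: χ_{M1} = (x - 2)(x + 3)^3, χ_{M2} = (x + 1)^4, χ_{M3} = (x + 1)^4.

{M1}: invariant factors (x - 2)(x + 3)^3.

{M2}: invariant factors x + 1, x + 1, (x + 1)^2.

{M3}: invariant factors x + 1, x + 1, x + 1, x + 1.

Matrices are similar if and only if their invariant-factor lists agree; the partition into similarity classes is {M1}, {M2}, {M3}.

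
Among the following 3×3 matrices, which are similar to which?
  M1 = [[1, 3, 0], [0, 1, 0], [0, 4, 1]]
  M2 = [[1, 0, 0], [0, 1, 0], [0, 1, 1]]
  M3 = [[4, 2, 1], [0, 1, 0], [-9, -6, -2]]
1 class: {M1, M2, M3}

Characteristic polynomials: χ_{M1} = (x - 1)^3, χ_{M2} = (x - 1)^3, χ_{M3} = (x - 1)^3.

{M1, M2, M3}: invariant factors x - 1, (x - 1)^2.

Matrices are similar if and only if their invariant-factor lists agree; the partition into similarity classes is {M1, M2, M3}.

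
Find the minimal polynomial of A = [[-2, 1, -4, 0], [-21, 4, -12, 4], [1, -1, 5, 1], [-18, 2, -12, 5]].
m_A(x) = (x - 3)^2

The characteristic polynomial factors as (x - 3)^4. The minimal polynomial is ∏(x - λ)^{k_λ} where k_λ is the size of the largest Jordan block at λ.

For λ = 3: rank(A - 3I) = 2, and the largest Jordan block has size 2 (the smallest k with rank((A - 3I)^k) = rank((A - 3I)^(k+1))).

So m_A(x) = (x - 3)^2.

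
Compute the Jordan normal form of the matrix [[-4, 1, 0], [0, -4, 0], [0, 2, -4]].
The characteristic polynomial is det(xI - A) = (x + 4)^3, so the eigenvalues are -4 (algebraic multiplicity 3).

For λ = -4: rank(A + 4I) = 1, rank((A + 4I)^2) = 0. The eigenspace has dimension 3 - 1 = 2, so there are 2 Jordan blocks; the rank sequence gives block sizes [2, 1].

Assembling the blocks gives the Jordan form J above.

J = [[-4, 1, 0], [0, -4, 0], [0, 0, -4]]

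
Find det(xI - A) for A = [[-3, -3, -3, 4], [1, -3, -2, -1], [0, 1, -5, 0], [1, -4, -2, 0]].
χ_A(x) = (x - 1)(x + 4)^3

xI - A = [[x + 3, 3, 3, -4], [-1, x + 3, 2, 1], [0, -1, x + 5, 0], [-1, 4, 2, x]].

Expanding det(xI - A) along the first row:
det(xI - A) = + (x + 3)·det([[x + 3, 2, 1], [-1, x + 5, 0], [4, 2, x]]) - (3)·det([[-1, 2, 1], [0, x + 5, 0], [-1, 2, x]]) + (3)·det([[-1, x + 3, 1], [0, -1, 0], [-1, 4, x]]) - (-4)·det([[-1, x + 3, 2], [0, -1, x + 5], [-1, 4, 2]]).

Evaluating gives χ_A(x) = x^4 + 11x^3 + 36x^2 + 16x - 64 = (x - 1)(x + 4)^3.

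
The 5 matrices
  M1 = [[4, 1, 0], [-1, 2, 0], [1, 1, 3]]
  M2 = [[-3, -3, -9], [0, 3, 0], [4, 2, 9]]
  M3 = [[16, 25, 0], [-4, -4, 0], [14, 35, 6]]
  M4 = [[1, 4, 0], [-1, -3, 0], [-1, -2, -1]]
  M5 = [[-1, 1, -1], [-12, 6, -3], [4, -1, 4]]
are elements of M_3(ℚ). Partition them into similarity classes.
3 classes: {M1, M2, M5}, {M3}, {M4}

Characteristic polynomials: χ_{M1} = (x - 3)^3, χ_{M2} = (x - 3)^3, χ_{M3} = (x - 6)^3, χ_{M4} = (x + 1)^3, χ_{M5} = (x - 3)^3.

{M1, M2, M5}: invariant factors x - 3, (x - 3)^2.

{M3}: invariant factors x - 6, (x - 6)^2.

{M4}: invariant factors x + 1, (x + 1)^2.

Matrices are similar if and only if their invariant-factor lists agree; the partition into similarity classes is {M1, M2, M5}, {M3}, {M4}.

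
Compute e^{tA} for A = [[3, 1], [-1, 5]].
A has Jordan form J = [[4, 1], [0, 4]] with A = PJP^{-1}, so e^{tA} = P e^{tJ} P^{-1}.

For a Jordan block J_k(λ), e^{tJ_k(λ)} = e^{λt} · (I + tN + t^2 N^2/2! + ... + t^{k-1} N^{k-1}/(k-1)!) where N is the nilpotent superdiagonal part.

Assembling the blocks and conjugating back gives the entries of e^{tA} as shown above.

e^{tA} = [[(1 - t)*e^{4*t}, t*e^{4*t}], [-t*e^{4*t}, (t + 1)*e^{4*t}]]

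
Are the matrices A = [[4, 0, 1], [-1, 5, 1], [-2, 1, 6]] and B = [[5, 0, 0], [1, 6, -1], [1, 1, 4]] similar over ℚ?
Both have characteristic polynomial (x - 5)^3, but the minimal polynomial of A is (x - 5)^3 while the minimal polynomial of B is (x - 5)^2. The minimal polynomial is a similarity invariant, so A and B are not similar.

No.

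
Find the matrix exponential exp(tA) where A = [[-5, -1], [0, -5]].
A has Jordan form J = [[-5, 1], [0, -5]] with A = PJP^{-1}, so e^{tA} = P e^{tJ} P^{-1}.

For a Jordan block J_k(λ), e^{tJ_k(λ)} = e^{λt} · (I + tN + t^2 N^2/2! + ... + t^{k-1} N^{k-1}/(k-1)!) where N is the nilpotent superdiagonal part.

Assembling the blocks and conjugating back gives the entries of e^{tA} as shown above.

e^{tA} = [[e^{-5*t}, -t*e^{-5*t}], [0, e^{-5*t}]]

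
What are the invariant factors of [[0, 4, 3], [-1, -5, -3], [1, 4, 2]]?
The Jordan structure of A has elementary divisors (x + 1)^2, (x + 1). Arranging the block sizes at each eigenvalue in decreasing order and taking row products gives the invariant factors.

Invariant factors (smallest first, each dividing the next): x + 1, (x + 1)^2.

Check: the last factor (x + 1)^2 is the minimal polynomial, and the product (x + 1)^3 is the characteristic polynomial.

x + 1, (x + 1)^2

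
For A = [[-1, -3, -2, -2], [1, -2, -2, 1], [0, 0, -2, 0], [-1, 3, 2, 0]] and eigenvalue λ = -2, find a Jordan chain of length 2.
v_1 = [[3, 0, 1, 0]]^T, v_2 = [[1, 1, 0, -1]]^T

We seek v_1 ∈ ker((A + 2I)^2) \ ker(A + 2I), then set v_{i+1} = (A + 2I) v_i.

One such chain is v_1 = [[3, 0, 1, 0]]^T, v_2 = [[1, 1, 0, -1]]^T. Check: (A + 2I) v_2 = [[0, 0, 0, 0]]^T = 0.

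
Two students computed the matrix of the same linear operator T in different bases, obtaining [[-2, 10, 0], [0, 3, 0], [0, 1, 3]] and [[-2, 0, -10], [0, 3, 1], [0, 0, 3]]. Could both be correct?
Yes.

Two matrices over a field are similar if and only if they have the same invariant factors.

Both A and B have characteristic polynomial (x - 3)^2(x + 2) and minimal polynomial (x - 3)^2(x + 2). Computing further, both have invariant factors (x - 3)^2(x + 2). Hence A and B are similar.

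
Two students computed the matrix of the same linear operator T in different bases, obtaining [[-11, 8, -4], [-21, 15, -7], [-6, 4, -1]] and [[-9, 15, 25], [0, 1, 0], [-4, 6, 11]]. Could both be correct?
Yes.

Two matrices over a field are similar if and only if they have the same invariant factors.

Both A and B have characteristic polynomial (x - 1)^3 and minimal polynomial (x - 1)^2. Computing further, both have invariant factors x - 1, (x - 1)^2. Hence A and B are similar.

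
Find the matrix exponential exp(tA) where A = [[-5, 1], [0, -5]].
A has Jordan form J = [[-5, 1], [0, -5]] with A = PJP^{-1}, so e^{tA} = P e^{tJ} P^{-1}.

For a Jordan block J_k(λ), e^{tJ_k(λ)} = e^{λt} · (I + tN + t^2 N^2/2! + ... + t^{k-1} N^{k-1}/(k-1)!) where N is the nilpotent superdiagonal part.

Assembling the blocks and conjugating back gives the entries of e^{tA} as shown above.

e^{tA} = [[e^{-5*t}, t*e^{-5*t}], [0, e^{-5*t}]]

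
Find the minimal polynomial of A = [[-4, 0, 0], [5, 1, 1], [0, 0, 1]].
The characteristic polynomial factors as (x - 1)^2(x + 4). The minimal polynomial is ∏(x - λ)^{k_λ} where k_λ is the size of the largest Jordan block at λ.

For λ = -4: rank(A + 4I) = 2, and the largest Jordan block has size 1 (the smallest k with rank((A + 4I)^k) = rank((A + 4I)^(k+1))).
For λ = 1: rank(A - I) = 2, and the largest Jordan block has size 2 (the smallest k with rank((A - I)^k) = rank((A - I)^(k+1))).

So m_A(x) = (x - 1)^2(x + 4).

m_A(x) = (x - 1)^2(x + 4)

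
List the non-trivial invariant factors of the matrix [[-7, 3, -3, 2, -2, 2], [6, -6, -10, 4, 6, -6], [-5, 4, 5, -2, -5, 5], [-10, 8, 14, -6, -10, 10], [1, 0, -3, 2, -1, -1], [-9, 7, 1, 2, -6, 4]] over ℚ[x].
The Jordan structure of A has elementary divisors (x + 5), (x + 2)^2, (x + 2), (x + 2), (x - 2). Arranging the block sizes at each eigenvalue in decreasing order and taking row products gives the invariant factors.

Invariant factors (smallest first, each dividing the next): x + 2, x + 2, (x - 2)(x + 2)^2(x + 5).

Check: the last factor (x - 2)(x + 2)^2(x + 5) is the minimal polynomial, and the product (x - 2)(x + 2)^4(x + 5) is the characteristic polynomial.

x + 2, x + 2, (x - 2)(x + 2)^2(x + 5)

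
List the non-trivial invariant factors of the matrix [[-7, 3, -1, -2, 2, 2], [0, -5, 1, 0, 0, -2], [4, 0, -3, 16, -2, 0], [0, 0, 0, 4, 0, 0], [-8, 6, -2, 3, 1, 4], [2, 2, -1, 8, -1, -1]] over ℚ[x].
The Jordan structure of A has elementary divisors (x + 3)^3, (x + 3)^2, (x - 4). Arranging the block sizes at each eigenvalue in decreasing order and taking row products gives the invariant factors.

Invariant factors (smallest first, each dividing the next): (x + 3)^2, (x - 4)(x + 3)^3.

Check: the last factor (x - 4)(x + 3)^3 is the minimal polynomial, and the product (x - 4)(x + 3)^5 is the characteristic polynomial.

(x + 3)^2, (x - 4)(x + 3)^3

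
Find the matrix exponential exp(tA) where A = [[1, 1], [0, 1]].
e^{tA} = [[e^{t}, t*e^{t}], [0, e^{t}]]

A has Jordan form J = [[1, 1], [0, 1]] with A = PJP^{-1}, so e^{tA} = P e^{tJ} P^{-1}.

For a Jordan block J_k(λ), e^{tJ_k(λ)} = e^{λt} · (I + tN + t^2 N^2/2! + ... + t^{k-1} N^{k-1}/(k-1)!) where N is the nilpotent superdiagonal part.

Assembling the blocks and conjugating back gives the entries of e^{tA} as shown above.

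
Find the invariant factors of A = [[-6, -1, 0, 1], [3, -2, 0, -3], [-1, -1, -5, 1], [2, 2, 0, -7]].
The Jordan structure of A has elementary divisors (x + 5)^2, (x + 5), (x + 5). Arranging the block sizes at each eigenvalue in decreasing order and taking row products gives the invariant factors.

Invariant factors (smallest first, each dividing the next): x + 5, x + 5, (x + 5)^2.

Check: the last factor (x + 5)^2 is the minimal polynomial, and the product (x + 5)^4 is the characteristic polynomial.

x + 5, x + 5, (x + 5)^2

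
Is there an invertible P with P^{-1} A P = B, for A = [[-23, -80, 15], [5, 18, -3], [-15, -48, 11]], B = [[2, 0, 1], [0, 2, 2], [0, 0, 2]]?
Yes.

Two matrices over a field are similar if and only if they have the same invariant factors.

Both A and B have characteristic polynomial (x - 2)^3 and minimal polynomial (x - 2)^2. Computing further, both have invariant factors x - 2, (x - 2)^2. Hence A and B are similar.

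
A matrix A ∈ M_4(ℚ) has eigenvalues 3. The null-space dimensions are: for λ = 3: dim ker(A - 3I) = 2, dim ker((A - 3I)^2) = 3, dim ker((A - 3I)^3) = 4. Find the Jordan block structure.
Jordan blocks: (3, 3), (3, 1)

λ = 3: successive nullity increments [2, 1, 1] count blocks of size ≥ k; block sizes are [3, 1].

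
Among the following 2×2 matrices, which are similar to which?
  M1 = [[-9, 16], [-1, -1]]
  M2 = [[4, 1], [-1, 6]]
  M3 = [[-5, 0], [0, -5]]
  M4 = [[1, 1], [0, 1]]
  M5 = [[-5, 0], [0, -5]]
4 classes: {M1}, {M2}, {M3, M5}, {M4}

Characteristic polynomials: χ_{M1} = (x + 5)^2, χ_{M2} = (x - 5)^2, χ_{M3} = (x + 5)^2, χ_{M4} = (x - 1)^2, χ_{M5} = (x + 5)^2.

{M1}: invariant factors (x + 5)^2.

{M2}: invariant factors (x - 5)^2.

{M3, M5}: invariant factors x + 5, x + 5.

{M4}: invariant factors (x - 1)^2.

Matrices are similar if and only if their invariant-factor lists agree; the partition into similarity classes is {M1}, {M2}, {M3, M5}, {M4}.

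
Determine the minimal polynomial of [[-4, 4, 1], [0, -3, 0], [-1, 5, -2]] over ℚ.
m_A(x) = (x + 3)^3

The characteristic polynomial factors as (x + 3)^3. The minimal polynomial is ∏(x - λ)^{k_λ} where k_λ is the size of the largest Jordan block at λ.

For λ = -3: rank(A + 3I) = 2, and the largest Jordan block has size 3 (the smallest k with rank((A + 3I)^k) = rank((A + 3I)^(k+1))).

So m_A(x) = (x + 3)^3.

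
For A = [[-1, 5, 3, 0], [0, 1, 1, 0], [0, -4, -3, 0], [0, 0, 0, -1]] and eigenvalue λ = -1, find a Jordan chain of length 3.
v_1 = [[2, -1, 1, 0]]^T, v_2 = [[-2, -1, 2, 0]]^T, v_3 = [[1, 0, 0, 0]]^T

We seek v_1 ∈ ker((A + I)^3) \ ker((A + I)^2), then set v_{i+1} = (A + I) v_i.

One such chain is v_1 = [[2, -1, 1, 0]]^T, v_2 = [[-2, -1, 2, 0]]^T, v_3 = [[1, 0, 0, 0]]^T. Check: (A + I) v_3 = [[0, 0, 0, 0]]^T = 0.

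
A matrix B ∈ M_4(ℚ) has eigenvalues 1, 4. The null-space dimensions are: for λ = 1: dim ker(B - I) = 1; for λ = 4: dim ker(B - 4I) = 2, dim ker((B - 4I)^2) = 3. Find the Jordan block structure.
Jordan blocks: (1, 1), (4, 2), (4, 1)

λ = 1: successive nullity increments [1] count blocks of size ≥ k; block sizes are [1].
λ = 4: successive nullity increments [2, 1] count blocks of size ≥ k; block sizes are [2, 1].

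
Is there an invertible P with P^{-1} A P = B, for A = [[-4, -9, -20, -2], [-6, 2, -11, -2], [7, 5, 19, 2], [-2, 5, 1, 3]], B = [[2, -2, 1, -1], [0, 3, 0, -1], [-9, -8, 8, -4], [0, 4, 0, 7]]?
Yes.

Two matrices over a field are similar if and only if they have the same invariant factors.

Both A and B have characteristic polynomial (x - 5)^4 and minimal polynomial (x - 5)^3. Computing further, both have invariant factors x - 5, (x - 5)^3. Hence A and B are similar.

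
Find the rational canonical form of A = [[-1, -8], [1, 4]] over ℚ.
R = [[0, -4], [1, 3]]

The invariant factors of A (the non-unit diagonal entries of the Smith normal form of xI - A over ℚ[x]) are x^2 - 3x + 4, each dividing the next. The characteristic polynomial is their product, x^2 - 3x + 4.

The rational canonical form is the block-diagonal matrix of companion matrices C(f_i):
R = [[0, -4], [1, 3]].

Note the characteristic polynomial does not split into linear factors over ℚ, so A has no Jordan form over ℚ; the rational canonical form exists over any field.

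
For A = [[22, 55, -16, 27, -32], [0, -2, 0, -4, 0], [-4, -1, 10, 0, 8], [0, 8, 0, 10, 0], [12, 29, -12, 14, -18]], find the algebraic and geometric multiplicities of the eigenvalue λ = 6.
algebraic multiplicity 3, geometric multiplicity 2

The characteristic polynomial is (x - 6)^3(x - 2)^2, so the factor x - 6 appears with exponent 3: the algebraic multiplicity is 3.

rank(A - 6I) = 3, so the eigenspace has dimension 5 - 3 = 2: the geometric multiplicity is 2.

Since 2 < 3, A is not diagonalizable.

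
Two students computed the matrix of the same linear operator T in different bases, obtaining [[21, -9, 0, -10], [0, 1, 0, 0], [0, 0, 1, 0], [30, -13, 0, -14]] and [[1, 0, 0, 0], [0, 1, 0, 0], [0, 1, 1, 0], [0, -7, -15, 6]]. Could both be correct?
Yes.

Two matrices over a field are similar if and only if they have the same invariant factors.

Both A and B have characteristic polynomial (x - 6)(x - 1)^3 and minimal polynomial (x - 6)(x - 1)^2. Computing further, both have invariant factors x - 1, (x - 6)(x - 1)^2. Hence A and B are similar.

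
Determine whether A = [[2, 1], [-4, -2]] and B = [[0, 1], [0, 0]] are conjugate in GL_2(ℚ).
Two matrices over a field are similar if and only if they have the same invariant factors.

Both A and B have characteristic polynomial x^2 and minimal polynomial x^2. Computing further, both have invariant factors x^2. Hence A and B are similar.

Yes.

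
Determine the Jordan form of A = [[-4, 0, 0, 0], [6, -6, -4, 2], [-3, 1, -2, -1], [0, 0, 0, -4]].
The characteristic polynomial is det(xI - A) = (x + 4)^4, so the eigenvalues are -4 (algebraic multiplicity 4).

For λ = -4: rank(A + 4I) = 1, rank((A + 4I)^2) = 0. The eigenspace has dimension 4 - 1 = 3, so there are 3 Jordan blocks; the rank sequence gives block sizes [2, 1, 1].

Assembling the blocks gives the Jordan form J above.

J = [[-4, 1, 0, 0], [0, -4, 0, 0], [0, 0, -4, 0], [0, 0, 0, -4]]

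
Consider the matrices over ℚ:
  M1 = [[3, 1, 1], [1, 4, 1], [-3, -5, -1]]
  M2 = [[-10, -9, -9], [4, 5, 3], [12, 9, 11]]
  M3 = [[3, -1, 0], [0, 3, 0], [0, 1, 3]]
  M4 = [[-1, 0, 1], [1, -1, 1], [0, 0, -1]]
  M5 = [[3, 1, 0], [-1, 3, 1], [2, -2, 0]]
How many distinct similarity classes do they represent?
4 classes: {M1, M5}, {M2}, {M3}, {M4}

Characteristic polynomials: χ_{M1} = (x - 2)^3, χ_{M2} = (x - 2)^3, χ_{M3} = (x - 3)^3, χ_{M4} = (x + 1)^3, χ_{M5} = (x - 2)^3.

{M1, M5}: invariant factors (x - 2)^3.

{M2}: invariant factors x - 2, (x - 2)^2.

{M3}: invariant factors x - 3, (x - 3)^2.

{M4}: invariant factors (x + 1)^3.

Matrices are similar if and only if their invariant-factor lists agree; the partition into similarity classes is {M1, M5}, {M2}, {M3}, {M4}.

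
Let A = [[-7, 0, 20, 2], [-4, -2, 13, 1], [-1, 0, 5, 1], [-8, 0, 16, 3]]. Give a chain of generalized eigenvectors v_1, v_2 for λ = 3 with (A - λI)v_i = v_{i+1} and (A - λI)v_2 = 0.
We seek v_1 ∈ ker((A - 3I)^2) \ ker(A - 3I), then set v_{i+1} = (A - 3I) v_i.

One such chain is v_1 = [[0, 0, 0, 1]]^T, v_2 = [[2, 1, 1, 0]]^T. Check: (A - 3I) v_2 = [[0, 0, 0, 0]]^T = 0.

v_1 = [[0, 0, 0, 1]]^T, v_2 = [[2, 1, 1, 0]]^T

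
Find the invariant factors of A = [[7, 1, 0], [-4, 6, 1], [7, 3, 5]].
(x - 6)^3

The Jordan structure of A has elementary divisors (x - 6)^3. Arranging the block sizes at each eigenvalue in decreasing order and taking row products gives the invariant factors.

Invariant factors (smallest first, each dividing the next): (x - 6)^3.

Check: the last factor (x - 6)^3 is the minimal polynomial, and the product (x - 6)^3 is the characteristic polynomial.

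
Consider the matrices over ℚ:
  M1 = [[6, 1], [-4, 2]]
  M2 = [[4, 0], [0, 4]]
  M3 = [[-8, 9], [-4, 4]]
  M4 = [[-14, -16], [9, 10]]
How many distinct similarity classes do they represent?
Characteristic polynomials: χ_{M1} = (x - 4)^2, χ_{M2} = (x - 4)^2, χ_{M3} = (x + 2)^2, χ_{M4} = (x + 2)^2.

{M1}: invariant factors (x - 4)^2.

{M2}: invariant factors x - 4, x - 4.

{M3, M4}: invariant factors (x + 2)^2.

Matrices are similar if and only if their invariant-factor lists agree; the partition into similarity classes is {M1}, {M2}, {M3, M4}.

3 classes: {M1}, {M2}, {M3, M4}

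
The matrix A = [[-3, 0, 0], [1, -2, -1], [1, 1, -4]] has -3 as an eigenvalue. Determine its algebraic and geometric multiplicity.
The characteristic polynomial is (x + 3)^3, so the factor x + 3 appears with exponent 3: the algebraic multiplicity is 3.

rank(A + 3I) = 1, so the eigenspace has dimension 3 - 1 = 2: the geometric multiplicity is 2.

Since 2 < 3, A is not diagonalizable.

algebraic multiplicity 3, geometric multiplicity 2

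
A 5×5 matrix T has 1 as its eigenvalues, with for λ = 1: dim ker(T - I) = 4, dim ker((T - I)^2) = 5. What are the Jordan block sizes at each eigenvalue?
Jordan blocks: (1, 2), (1, 1), (1, 1), (1, 1)

λ = 1: successive nullity increments [4, 1] count blocks of size ≥ k; block sizes are [2, 1, 1, 1].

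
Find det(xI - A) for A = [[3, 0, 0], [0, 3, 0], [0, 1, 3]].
xI - A = [[x - 3, 0, 0], [0, x - 3, 0], [0, -1, x - 3]].

Expanding det(xI - A) along the first row:
det(xI - A) = + (x - 3)·det([[x - 3, 0], [-1, x - 3]]) - (0)·det([[0, 0], [0, x - 3]]) + (0)·det([[0, x - 3], [0, -1]]).

Evaluating gives χ_A(x) = x^3 - 9x^2 + 27x - 27 = (x - 3)^3.

χ_A(x) = (x - 3)^3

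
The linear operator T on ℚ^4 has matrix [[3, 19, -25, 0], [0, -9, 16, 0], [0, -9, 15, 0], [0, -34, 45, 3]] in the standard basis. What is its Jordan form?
The characteristic polynomial is det(xI - A) = (x - 3)^4, so the eigenvalues are 3 (algebraic multiplicity 4).

For λ = 3: rank(A - 3I) = 2, rank((A - 3I)^2) = 1, rank((A - 3I)^3) = 0. The eigenspace has dimension 4 - 2 = 2, so there are 2 Jordan blocks; the rank sequence gives block sizes [3, 1].

Assembling the blocks gives the Jordan form J above.

J = [[3, 1, 0, 0], [0, 3, 1, 0], [0, 0, 3, 0], [0, 0, 0, 3]]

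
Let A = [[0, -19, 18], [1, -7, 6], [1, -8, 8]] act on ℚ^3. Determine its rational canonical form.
R = [[0, 0, 20], [1, 0, 7], [0, 1, 1]]

The invariant factors of A (the non-unit diagonal entries of the Smith normal form of xI - A over ℚ[x]) are (x - 4)(x^2 + 3x + 5), each dividing the next. The characteristic polynomial is their product, (x - 4)(x^2 + 3x + 5).

The rational canonical form is the block-diagonal matrix of companion matrices C(f_i):
R = [[0, 0, 20], [1, 0, 7], [0, 1, 1]].

Note the characteristic polynomial does not split into linear factors over ℚ, so A has no Jordan form over ℚ; the rational canonical form exists over any field.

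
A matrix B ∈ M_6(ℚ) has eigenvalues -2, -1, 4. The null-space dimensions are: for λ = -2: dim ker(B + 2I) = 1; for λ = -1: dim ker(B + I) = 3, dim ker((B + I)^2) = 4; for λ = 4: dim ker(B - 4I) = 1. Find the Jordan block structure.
Jordan blocks: (-2, 1), (-1, 2), (-1, 1), (-1, 1), (4, 1)

λ = -2: successive nullity increments [1] count blocks of size ≥ k; block sizes are [1].
λ = -1: successive nullity increments [3, 1] count blocks of size ≥ k; block sizes are [2, 1, 1].
λ = 4: successive nullity increments [1] count blocks of size ≥ k; block sizes are [1].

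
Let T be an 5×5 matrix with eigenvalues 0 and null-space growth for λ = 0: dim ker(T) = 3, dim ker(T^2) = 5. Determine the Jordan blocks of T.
Jordan blocks: (0, 2), (0, 2), (0, 1)

λ = 0: successive nullity increments [3, 2] count blocks of size ≥ k; block sizes are [2, 2, 1].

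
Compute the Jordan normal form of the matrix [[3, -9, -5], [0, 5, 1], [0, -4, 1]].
The characteristic polynomial is det(xI - A) = (x - 3)^3, so the eigenvalues are 3 (algebraic multiplicity 3).

For λ = 3: rank(A - 3I) = 2, rank((A - 3I)^2) = 1, rank((A - 3I)^3) = 0. The eigenspace has dimension 3 - 2 = 1, so there is 1 Jordan block; the rank sequence gives block sizes [3].

Assembling the blocks gives the Jordan form J above.

J = [[3, 1, 0], [0, 3, 1], [0, 0, 3]]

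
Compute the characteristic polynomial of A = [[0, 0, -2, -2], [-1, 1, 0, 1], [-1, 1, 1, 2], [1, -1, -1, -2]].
χ_A(x) = x^4

xI - A = [[x, 0, 2, 2], [1, x - 1, 0, -1], [1, -1, x - 1, -2], [-1, 1, 1, x + 2]].

Expanding det(xI - A) along the first row:
det(xI - A) = + (x)·det([[x - 1, 0, -1], [-1, x - 1, -2], [1, 1, x + 2]]) - (0)·det([[1, 0, -1], [1, x - 1, -2], [-1, 1, x + 2]]) + (2)·det([[1, x - 1, -1], [1, -1, -2], [-1, 1, x + 2]]) - (2)·det([[1, x - 1, 0], [1, -1, x - 1], [-1, 1, 1]]).

Evaluating gives χ_A(x) = x^4.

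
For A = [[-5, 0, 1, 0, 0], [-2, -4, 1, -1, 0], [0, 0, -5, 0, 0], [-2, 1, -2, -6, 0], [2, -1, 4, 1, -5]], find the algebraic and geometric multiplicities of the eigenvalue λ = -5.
algebraic multiplicity 5, geometric multiplicity 3

The characteristic polynomial is (x + 5)^5, so the factor x + 5 appears with exponent 5: the algebraic multiplicity is 5.

rank(A + 5I) = 2, so the eigenspace has dimension 5 - 2 = 3: the geometric multiplicity is 3.

Since 3 < 5, A is not diagonalizable.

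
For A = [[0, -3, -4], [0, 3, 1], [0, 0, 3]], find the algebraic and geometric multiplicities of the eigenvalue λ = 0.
The characteristic polynomial is x(x - 3)^2, so the factor x appears with exponent 1: the algebraic multiplicity is 1.

rank(A) = 2, so the eigenspace has dimension 3 - 2 = 1: the geometric multiplicity is 1.

algebraic multiplicity 1, geometric multiplicity 1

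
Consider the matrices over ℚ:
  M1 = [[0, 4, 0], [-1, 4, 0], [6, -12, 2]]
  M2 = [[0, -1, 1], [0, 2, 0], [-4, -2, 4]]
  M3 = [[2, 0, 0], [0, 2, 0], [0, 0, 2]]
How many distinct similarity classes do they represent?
2 classes: {M1, M2}, {M3}

Characteristic polynomials: χ_{M1} = (x - 2)^3, χ_{M2} = (x - 2)^3, χ_{M3} = (x - 2)^3.

{M1, M2}: invariant factors x - 2, (x - 2)^2.

{M3}: invariant factors x - 2, x - 2, x - 2.

Matrices are similar if and only if their invariant-factor lists agree; the partition into similarity classes is {M1, M2}, {M3}.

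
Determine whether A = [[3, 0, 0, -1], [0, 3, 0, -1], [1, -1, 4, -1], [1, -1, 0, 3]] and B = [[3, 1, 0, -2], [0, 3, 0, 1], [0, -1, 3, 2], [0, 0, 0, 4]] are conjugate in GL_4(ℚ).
No.

Both have characteristic polynomial (x - 4)(x - 3)^3, but the minimal polynomial of A is (x - 4)(x - 3)^3 while the minimal polynomial of B is (x - 4)(x - 3)^2. The minimal polynomial is a similarity invariant, so A and B are not similar.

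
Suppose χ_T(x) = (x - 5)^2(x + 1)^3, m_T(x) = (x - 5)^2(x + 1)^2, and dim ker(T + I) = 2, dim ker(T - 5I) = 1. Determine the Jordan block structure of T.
λ = -1: algebraic multiplicity 3 (exponent in χ_T), largest block size 2 (exponent in m_T), 2 blocks (geometric multiplicity). These force block sizes [2, 1].
λ = 5: algebraic multiplicity 2 (exponent in χ_T), largest block size 2 (exponent in m_T), 1 block (geometric multiplicity). This forces block sizes [2].

Jordan blocks: (-1, 2), (-1, 1), (5, 2)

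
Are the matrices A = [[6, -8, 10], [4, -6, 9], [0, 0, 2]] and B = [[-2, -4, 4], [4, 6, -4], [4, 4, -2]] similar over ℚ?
No.

Both have characteristic polynomial (x - 2)^2(x + 2), but the minimal polynomial of A is (x - 2)^2(x + 2) while the minimal polynomial of B is (x - 2)(x + 2). The minimal polynomial is a similarity invariant, so A and B are not similar.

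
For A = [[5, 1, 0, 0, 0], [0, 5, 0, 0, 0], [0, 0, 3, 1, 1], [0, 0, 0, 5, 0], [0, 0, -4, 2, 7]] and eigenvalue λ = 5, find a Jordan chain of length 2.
We seek v_1 ∈ ker((A - 5I)^2) \ ker(A - 5I), then set v_{i+1} = (A - 5I) v_i.

One such chain is v_1 = [[0, 1, 0, 0, 0]]^T, v_2 = [[1, 0, 0, 0, 0]]^T. Check: (A - 5I) v_2 = [[0, 0, 0, 0, 0]]^T = 0.

v_1 = [[0, 1, 0, 0, 0]]^T, v_2 = [[1, 0, 0, 0, 0]]^T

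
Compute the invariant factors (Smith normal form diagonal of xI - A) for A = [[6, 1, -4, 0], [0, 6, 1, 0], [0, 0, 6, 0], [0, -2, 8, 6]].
The Jordan structure of A has elementary divisors (x - 6)^3, (x - 6). Arranging the block sizes at each eigenvalue in decreasing order and taking row products gives the invariant factors.

Invariant factors (smallest first, each dividing the next): x - 6, (x - 6)^3.

Check: the last factor (x - 6)^3 is the minimal polynomial, and the product (x - 6)^4 is the characteristic polynomial.

x - 6, (x - 6)^3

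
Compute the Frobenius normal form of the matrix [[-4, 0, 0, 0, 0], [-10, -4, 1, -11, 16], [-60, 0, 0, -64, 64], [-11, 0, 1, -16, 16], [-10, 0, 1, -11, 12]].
R = [[-4, 0, 0, 0, 0], [0, -4, 0, 0, 0], [0, 0, 0, 0, 64], [0, 0, 1, 0, 16], [0, 0, 0, 1, -4]]

The invariant factors of A (the non-unit diagonal entries of the Smith normal form of xI - A over ℚ[x]) are x + 4, x + 4, (x - 4)(x + 4)^2, each dividing the next. The characteristic polynomial is their product, (x - 4)(x + 4)^4.

The rational canonical form is the block-diagonal matrix of companion matrices C(f_i):
R = [[-4, 0, 0, 0, 0], [0, -4, 0, 0, 0], [0, 0, 0, 0, 64], [0, 0, 1, 0, 16], [0, 0, 0, 1, -4]].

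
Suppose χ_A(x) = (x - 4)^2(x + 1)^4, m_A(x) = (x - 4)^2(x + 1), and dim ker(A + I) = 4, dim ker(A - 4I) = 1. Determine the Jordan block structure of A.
λ = -1: algebraic multiplicity 4 (exponent in χ_A), largest block size 1 (exponent in m_A), 4 blocks (geometric multiplicity). These force block sizes [1, 1, 1, 1].
λ = 4: algebraic multiplicity 2 (exponent in χ_A), largest block size 2 (exponent in m_A), 1 block (geometric multiplicity). This forces block sizes [2].

Jordan blocks: (-1, 1), (-1, 1), (-1, 1), (-1, 1), (4, 2)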